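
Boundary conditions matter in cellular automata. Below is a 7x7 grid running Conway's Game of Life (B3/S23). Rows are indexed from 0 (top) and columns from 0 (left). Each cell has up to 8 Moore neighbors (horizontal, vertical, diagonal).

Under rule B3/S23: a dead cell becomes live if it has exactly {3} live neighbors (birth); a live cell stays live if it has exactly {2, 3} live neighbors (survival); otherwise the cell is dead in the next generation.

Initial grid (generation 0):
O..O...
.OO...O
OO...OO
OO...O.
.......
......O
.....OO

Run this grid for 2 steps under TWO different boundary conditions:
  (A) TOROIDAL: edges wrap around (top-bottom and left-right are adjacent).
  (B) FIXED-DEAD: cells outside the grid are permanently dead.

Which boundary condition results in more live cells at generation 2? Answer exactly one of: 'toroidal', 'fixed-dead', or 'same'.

Under TOROIDAL boundary, generation 2:
O.O.OO.
..O.OO.
....OOO
O....O.
O......
.......
....O..
Population = 14

Under FIXED-DEAD boundary, generation 2:
.OO....
.OO..OO
.O..O..
.....OO
.......
.....OO
.....OO
Population = 14

Comparison: toroidal=14, fixed-dead=14 -> same

Answer: same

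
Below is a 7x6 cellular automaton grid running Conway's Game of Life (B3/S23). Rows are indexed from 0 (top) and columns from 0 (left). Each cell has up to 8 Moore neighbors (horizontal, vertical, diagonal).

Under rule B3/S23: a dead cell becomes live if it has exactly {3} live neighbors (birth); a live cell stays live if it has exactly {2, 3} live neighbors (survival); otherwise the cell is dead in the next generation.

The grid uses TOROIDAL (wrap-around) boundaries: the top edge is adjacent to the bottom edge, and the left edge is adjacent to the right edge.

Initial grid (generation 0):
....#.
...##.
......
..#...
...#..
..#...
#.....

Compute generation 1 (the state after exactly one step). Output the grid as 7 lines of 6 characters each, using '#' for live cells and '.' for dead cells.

Answer: ...###
...##.
...#..
......
..##..
......
......

Derivation:
Simulating step by step:
Generation 0 (given above): 7 live cells
Generation 1: 8 live cells
(generation 1 grid is the final answer)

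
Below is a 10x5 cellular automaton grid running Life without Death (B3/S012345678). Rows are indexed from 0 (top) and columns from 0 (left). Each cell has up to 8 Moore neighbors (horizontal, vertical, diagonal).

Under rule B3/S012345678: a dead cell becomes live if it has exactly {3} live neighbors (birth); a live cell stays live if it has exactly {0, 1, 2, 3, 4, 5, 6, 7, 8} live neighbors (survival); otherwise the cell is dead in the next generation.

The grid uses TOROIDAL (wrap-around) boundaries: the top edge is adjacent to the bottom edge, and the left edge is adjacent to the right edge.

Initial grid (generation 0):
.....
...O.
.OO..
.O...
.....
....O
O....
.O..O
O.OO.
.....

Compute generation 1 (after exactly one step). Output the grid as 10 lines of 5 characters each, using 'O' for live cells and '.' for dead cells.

Answer: .....
..OO.
.OO..
.OO..
.....
....O
O...O
.OOOO
OOOOO
.....

Derivation:
Simulating step by step:
Generation 0 (given above): 11 live cells
Generation 1: 18 live cells
(generation 1 grid is the final answer)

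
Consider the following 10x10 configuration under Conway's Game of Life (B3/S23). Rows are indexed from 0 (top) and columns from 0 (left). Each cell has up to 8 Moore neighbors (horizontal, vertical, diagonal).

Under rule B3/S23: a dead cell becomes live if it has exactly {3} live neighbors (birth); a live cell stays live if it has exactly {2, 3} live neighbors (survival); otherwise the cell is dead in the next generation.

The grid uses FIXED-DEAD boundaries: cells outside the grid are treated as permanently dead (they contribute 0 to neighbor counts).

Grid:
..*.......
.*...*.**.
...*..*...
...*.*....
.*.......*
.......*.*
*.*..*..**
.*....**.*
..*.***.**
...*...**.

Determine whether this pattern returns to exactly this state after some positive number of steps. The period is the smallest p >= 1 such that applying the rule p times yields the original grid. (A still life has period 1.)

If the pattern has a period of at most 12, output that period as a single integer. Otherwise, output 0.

Answer: 0

Derivation:
Simulating and comparing each generation to the original:
Gen 0 (original, given above): 31 live cells
Gen 1: 30 live cells, differs from original
Gen 2: 25 live cells, differs from original
Gen 3: 22 live cells, differs from original
Gen 4: 23 live cells, differs from original
Gen 5: 21 live cells, differs from original
Gen 6: 22 live cells, differs from original
Gen 7: 20 live cells, differs from original
Gen 8: 23 live cells, differs from original
Gen 9: 19 live cells, differs from original
Gen 10: 23 live cells, differs from original
Gen 11: 20 live cells, differs from original
Gen 12: 17 live cells, differs from original
No period found within 12 steps.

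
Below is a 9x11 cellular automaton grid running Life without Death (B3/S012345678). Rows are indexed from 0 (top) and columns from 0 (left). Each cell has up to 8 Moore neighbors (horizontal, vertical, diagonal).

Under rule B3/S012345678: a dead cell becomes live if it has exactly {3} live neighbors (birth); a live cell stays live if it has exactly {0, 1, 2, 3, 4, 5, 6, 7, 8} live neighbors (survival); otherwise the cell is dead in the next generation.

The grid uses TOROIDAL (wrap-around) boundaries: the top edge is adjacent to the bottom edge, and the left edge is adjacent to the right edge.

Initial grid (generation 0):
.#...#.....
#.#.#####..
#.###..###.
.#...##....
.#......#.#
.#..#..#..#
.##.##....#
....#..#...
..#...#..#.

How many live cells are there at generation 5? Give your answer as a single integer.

Answer: 65

Derivation:
Simulating step by step:
Generation 0 (given above): 36 live cells
Generation 1: 58 live cells
.#####..#..
#.#.#######
#.###..####
.#.####...#
.##..######
.#.###.#..#
.##.###...#
.##.#.##...
..#..##..#.
Generation 2: 61 live cells
######..#..
#.#.#######
#.###..####
.#.####...#
.##..######
.#.###.#..#
.##.###...#
###.#.##...
..#..##.##.
Generation 3: 65 live cells
######..#..
#.#.#######
#.###..####
.#.####...#
.##..######
.#.###.#..#
.##.###...#
###.#.#####
..#..##.###
Generation 4: 65 live cells
######..#..
#.#.#######
#.###..####
.#.####...#
.##..######
.#.###.#..#
.##.###...#
###.#.#####
..#..##.###
Generation 5: 65 live cells
######..#..
#.#.#######
#.###..####
.#.####...#
.##..######
.#.###.#..#
.##.###...#
###.#.#####
..#..##.###
Population at generation 5: 65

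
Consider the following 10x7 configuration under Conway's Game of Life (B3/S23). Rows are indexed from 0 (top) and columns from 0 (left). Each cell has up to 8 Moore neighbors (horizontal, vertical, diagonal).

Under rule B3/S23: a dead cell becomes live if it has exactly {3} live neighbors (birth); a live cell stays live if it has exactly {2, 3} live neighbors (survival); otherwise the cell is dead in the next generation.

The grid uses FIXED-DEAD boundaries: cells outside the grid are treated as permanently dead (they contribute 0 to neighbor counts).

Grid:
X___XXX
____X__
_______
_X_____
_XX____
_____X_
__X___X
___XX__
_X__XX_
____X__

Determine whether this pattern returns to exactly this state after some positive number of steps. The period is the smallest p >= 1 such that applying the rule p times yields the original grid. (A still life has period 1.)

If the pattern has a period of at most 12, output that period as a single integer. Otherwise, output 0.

Simulating and comparing each generation to the original:
Gen 0 (original, given above): 17 live cells
Gen 1: 18 live cells, differs from original
Gen 2: 16 live cells, differs from original
Gen 3: 18 live cells, differs from original
Gen 4: 16 live cells, differs from original
Gen 5: 18 live cells, differs from original
Gen 6: 17 live cells, differs from original
Gen 7: 16 live cells, differs from original
Gen 8: 16 live cells, differs from original
Gen 9: 19 live cells, differs from original
Gen 10: 15 live cells, differs from original
Gen 11: 21 live cells, differs from original
Gen 12: 14 live cells, differs from original
No period found within 12 steps.

Answer: 0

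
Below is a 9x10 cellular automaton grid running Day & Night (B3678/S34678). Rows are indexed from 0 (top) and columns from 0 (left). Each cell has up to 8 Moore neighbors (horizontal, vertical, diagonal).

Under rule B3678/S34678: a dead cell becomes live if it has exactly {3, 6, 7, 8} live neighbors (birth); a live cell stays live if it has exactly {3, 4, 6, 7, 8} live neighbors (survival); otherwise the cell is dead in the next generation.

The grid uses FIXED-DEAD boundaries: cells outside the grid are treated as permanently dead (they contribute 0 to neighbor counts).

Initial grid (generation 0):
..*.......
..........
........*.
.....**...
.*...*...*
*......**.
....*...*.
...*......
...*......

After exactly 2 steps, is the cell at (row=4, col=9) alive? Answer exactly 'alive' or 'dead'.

Simulating step by step:
Generation 0 (given above): 14 live cells
Generation 1: 6 live cells
..........
..........
..........
..........
.......**.
........**
.......*..
....*.....
..........
Generation 2: 4 live cells
..........
..........
..........
..........
........**
........*.
........*.
..........
..........

Cell (4,9) at generation 2: 1 -> alive

Answer: alive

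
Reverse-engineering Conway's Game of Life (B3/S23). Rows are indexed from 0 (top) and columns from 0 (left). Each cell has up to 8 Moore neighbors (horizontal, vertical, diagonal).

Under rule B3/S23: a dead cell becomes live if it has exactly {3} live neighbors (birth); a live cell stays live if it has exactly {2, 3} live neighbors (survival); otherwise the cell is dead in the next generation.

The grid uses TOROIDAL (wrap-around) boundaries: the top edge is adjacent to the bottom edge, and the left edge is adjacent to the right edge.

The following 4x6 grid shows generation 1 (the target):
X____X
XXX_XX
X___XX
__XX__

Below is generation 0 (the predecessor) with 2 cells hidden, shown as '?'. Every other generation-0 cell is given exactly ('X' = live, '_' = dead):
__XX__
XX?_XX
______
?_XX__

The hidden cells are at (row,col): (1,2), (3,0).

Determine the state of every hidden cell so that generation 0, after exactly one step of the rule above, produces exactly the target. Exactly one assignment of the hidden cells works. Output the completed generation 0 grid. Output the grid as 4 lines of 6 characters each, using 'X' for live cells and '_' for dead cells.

Hidden generation-0 cells (in order): (1,2), (3,0).
A hidden cell only influences target cells in its own 3x3 neighborhood. Try each of the 2^2 = 4 assignments, step the completed generation 0 forward once under B3/S23, and compare with the target:
  (1,2)=_ (3,0)=_ -> step gives (1,3)='X' but target has '_' -> reject
  (1,2)=_ (3,0)=X -> step gives (0,0)='_' but target has 'X' -> reject
  (1,2)=X (3,0)=_ -> step reproduces the target at every cell -> ACCEPT
  (1,2)=X (3,0)=X -> step gives (0,0)='_' but target has 'X' -> reject
Unique solution: (1,2)=live, (3,0)=dead.
Check: live-neighbor counts of every cell in the completed generation 0:
355543
233422
344433
023320
Applying B3/S23 to generation 0 with these counts gives:
X____X
XXX_XX
X___XX
__XX__
which matches the target exactly.

Answer: __XX__
XXX_XX
______
__XX__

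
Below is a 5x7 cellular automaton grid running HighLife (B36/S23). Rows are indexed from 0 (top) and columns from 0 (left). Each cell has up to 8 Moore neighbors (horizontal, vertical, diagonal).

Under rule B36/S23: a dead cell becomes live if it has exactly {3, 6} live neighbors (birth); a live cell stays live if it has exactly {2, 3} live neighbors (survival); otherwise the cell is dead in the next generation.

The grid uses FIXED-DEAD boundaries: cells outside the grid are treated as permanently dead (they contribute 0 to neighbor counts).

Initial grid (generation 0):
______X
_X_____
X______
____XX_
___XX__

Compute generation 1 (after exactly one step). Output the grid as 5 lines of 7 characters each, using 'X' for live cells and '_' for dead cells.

Simulating step by step:
Generation 0 (given above): 7 live cells
Generation 1: 6 live cells
(generation 1 grid is the final answer)

Answer: _______
_______
_______
___XXX_
___XXX_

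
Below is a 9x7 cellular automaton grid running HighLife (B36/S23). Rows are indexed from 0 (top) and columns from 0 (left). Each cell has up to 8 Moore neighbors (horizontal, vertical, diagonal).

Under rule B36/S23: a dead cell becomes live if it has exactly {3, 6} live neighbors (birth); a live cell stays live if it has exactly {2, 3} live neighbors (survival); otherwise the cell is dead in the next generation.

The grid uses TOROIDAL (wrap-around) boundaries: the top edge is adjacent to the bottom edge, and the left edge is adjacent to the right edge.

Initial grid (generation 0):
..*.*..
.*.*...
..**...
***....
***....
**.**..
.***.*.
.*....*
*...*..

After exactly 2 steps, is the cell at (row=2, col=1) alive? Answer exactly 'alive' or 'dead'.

Simulating step by step:
Generation 0 (given above): 24 live cells
Generation 1: 23 live cells
.**.*..
.*..*..
*..*...
*......
......*
....*.*
...*.**
.*.****
**.*.*.
Generation 2: 22 live cells
....**.
**..*..
**.....
*.....*
*....**
*...*.*
..***..
.*.*...
..*.*..

Cell (2,1) at generation 2: 1 -> alive

Answer: alive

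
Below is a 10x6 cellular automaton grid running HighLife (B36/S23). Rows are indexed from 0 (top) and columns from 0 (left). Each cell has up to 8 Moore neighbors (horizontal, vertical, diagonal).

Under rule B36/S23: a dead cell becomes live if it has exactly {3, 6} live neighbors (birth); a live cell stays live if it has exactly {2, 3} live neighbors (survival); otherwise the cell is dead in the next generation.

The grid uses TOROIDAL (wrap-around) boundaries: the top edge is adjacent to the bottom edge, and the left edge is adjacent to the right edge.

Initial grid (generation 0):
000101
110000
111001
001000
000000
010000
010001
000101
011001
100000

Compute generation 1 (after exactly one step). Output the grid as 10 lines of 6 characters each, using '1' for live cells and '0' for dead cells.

Answer: 010001
000010
001001
101000
000000
100000
001010
010001
011011
111011

Derivation:
Simulating step by step:
Generation 0 (given above): 18 live cells
Generation 1: 21 live cells
(generation 1 grid is the final answer)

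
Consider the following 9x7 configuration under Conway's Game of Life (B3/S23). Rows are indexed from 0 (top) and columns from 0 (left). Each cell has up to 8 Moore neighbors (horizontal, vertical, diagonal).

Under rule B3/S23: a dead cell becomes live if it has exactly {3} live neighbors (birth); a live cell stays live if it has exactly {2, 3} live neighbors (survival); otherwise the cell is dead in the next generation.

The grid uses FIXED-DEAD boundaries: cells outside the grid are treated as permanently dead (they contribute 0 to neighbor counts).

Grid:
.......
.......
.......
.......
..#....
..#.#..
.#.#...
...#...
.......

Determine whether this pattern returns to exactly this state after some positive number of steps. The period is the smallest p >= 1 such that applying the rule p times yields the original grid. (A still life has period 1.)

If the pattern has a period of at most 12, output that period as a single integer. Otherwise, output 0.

Simulating and comparing each generation to the original:
Gen 0 (original, given above): 6 live cells
Gen 1: 6 live cells, differs from original
Gen 2: 6 live cells, MATCHES original -> period = 2

Answer: 2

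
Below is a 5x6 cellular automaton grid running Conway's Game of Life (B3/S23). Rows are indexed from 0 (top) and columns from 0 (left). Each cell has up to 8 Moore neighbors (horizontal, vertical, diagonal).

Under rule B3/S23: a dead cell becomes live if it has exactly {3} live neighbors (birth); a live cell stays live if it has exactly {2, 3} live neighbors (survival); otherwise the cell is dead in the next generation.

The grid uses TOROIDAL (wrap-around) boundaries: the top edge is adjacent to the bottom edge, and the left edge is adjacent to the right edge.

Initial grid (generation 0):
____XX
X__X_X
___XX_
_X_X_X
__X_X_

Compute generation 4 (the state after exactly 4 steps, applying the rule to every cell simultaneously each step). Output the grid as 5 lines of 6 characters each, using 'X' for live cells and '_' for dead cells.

Simulating step by step:
Generation 0 (given above): 12 live cells
Generation 1: 7 live cells
X_____
X__X__
___X__
_____X
X_X___
Generation 2: 6 live cells
X____X
______
____X_
______
XX___X
Generation 3: 7 live cells
_X___X
_____X
______
X____X
_X___X
Generation 4: 10 live cells
(generation 4 grid is the final answer)

Answer: ____XX
X_____
X____X
X____X
_X__XX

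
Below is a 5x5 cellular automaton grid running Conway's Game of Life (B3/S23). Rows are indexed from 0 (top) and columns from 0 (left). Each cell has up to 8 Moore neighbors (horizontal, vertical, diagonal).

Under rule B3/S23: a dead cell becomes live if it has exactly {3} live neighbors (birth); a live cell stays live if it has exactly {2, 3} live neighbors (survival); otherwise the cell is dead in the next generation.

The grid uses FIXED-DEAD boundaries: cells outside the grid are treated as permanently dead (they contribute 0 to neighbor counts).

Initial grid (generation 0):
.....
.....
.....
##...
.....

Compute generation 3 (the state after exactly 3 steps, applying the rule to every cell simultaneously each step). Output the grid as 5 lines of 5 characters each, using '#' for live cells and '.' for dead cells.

Answer: .....
.....
.....
.....
.....

Derivation:
Simulating step by step:
Generation 0 (given above): 2 live cells
Generation 1: 0 live cells
.....
.....
.....
.....
.....
Generation 2: 0 live cells
.....
.....
.....
.....
.....
Generation 3: 0 live cells
(generation 3 grid is the final answer)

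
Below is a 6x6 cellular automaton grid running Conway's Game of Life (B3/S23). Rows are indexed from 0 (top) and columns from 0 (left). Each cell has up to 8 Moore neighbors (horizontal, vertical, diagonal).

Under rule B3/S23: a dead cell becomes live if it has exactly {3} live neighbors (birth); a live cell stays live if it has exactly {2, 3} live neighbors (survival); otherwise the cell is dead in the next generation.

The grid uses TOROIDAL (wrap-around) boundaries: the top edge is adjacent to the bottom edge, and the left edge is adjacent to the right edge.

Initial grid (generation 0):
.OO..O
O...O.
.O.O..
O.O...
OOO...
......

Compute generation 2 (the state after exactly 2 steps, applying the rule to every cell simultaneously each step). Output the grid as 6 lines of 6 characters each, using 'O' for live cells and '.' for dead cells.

Simulating step by step:
Generation 0 (given above): 12 live cells
Generation 1: 16 live cells
OO...O
O..OOO
OOOO.O
O..O..
O.O...
......
Generation 2: 6 live cells
(generation 2 grid is the final answer)

Answer: .O....
...O..
......
...OO.
.O....
.....O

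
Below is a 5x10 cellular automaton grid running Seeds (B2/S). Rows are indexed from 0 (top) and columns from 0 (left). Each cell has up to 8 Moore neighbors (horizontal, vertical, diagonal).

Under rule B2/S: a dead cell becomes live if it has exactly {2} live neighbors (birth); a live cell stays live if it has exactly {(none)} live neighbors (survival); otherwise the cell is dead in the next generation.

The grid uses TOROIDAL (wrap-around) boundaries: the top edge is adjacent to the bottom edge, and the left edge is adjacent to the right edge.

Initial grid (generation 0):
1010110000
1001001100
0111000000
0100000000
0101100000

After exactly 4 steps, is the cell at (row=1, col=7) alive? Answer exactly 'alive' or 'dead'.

Answer: dead

Derivation:
Simulating step by step:
Generation 0 (given above): 15 live cells
Generation 1: 6 live cells
0000000101
0000000001
0000101100
0000000000
0000000000
Generation 2: 9 live cells
1000000000
1000010000
0000010010
0000011100
0000000010
Generation 3: 9 live cells
0100000000
0100101000
0000000001
0000100001
0000010001
Generation 4: 11 live cells
0010101000
0010010000
0001100010
0000010000
0000100010

Cell (1,7) at generation 4: 0 -> dead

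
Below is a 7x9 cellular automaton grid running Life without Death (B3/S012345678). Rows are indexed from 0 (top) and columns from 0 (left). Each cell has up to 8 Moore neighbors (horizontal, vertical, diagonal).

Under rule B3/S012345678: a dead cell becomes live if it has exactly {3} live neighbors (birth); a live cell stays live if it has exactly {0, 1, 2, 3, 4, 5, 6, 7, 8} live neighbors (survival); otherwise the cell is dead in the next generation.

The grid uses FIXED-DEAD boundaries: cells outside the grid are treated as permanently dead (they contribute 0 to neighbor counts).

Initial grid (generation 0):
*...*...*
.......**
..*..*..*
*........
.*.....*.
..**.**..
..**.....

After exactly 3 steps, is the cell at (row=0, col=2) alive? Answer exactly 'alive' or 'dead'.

Answer: dead

Derivation:
Simulating step by step:
Generation 0 (given above): 17 live cells
Generation 1: 25 live cells
*...*..**
.......**
..*..*.**
**.......
.**...**.
.******..
..***....
Generation 2: 31 live cells
*...*..**
.......**
.**..****
**......*
.**.*.**.
.*******.
.****....
Generation 3: 38 live cells
*...*..**
.*...*.**
***..****
**.*....*
.**.*.***
********.
.****.*..

Cell (0,2) at generation 3: 0 -> dead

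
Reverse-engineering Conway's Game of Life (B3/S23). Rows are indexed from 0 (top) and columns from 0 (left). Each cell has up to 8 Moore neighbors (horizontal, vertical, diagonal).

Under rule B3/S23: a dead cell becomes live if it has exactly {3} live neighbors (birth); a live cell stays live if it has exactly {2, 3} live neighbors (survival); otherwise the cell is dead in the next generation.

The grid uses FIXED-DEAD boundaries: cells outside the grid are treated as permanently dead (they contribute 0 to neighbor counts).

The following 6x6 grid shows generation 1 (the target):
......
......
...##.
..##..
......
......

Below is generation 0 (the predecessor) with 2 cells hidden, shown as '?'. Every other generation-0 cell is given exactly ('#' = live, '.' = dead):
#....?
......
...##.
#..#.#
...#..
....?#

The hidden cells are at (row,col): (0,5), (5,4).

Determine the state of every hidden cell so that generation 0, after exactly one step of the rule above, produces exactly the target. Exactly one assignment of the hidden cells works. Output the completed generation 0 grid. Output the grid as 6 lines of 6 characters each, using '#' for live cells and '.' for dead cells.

Answer: #.....
......
...##.
#..#.#
...#..
.....#

Derivation:
Hidden generation-0 cells (in order): (0,5), (5,4).
A hidden cell only influences target cells in its own 3x3 neighborhood. Try each of the 2^2 = 4 assignments, step the completed generation 0 forward once under B3/S23, and compare with the target:
  (0,5)=. (5,4)=. -> step reproduces the target at every cell -> ACCEPT
  (0,5)=. (5,4)=# -> step gives (4,3)='#' but target has '.' -> reject
  (0,5)=# (5,4)=. -> step gives (1,4)='#' but target has '.' -> reject
  (0,5)=# (5,4)=# -> step gives (1,4)='#' but target has '.' -> reject
Unique solution: (0,5)=dead, (5,4)=dead.
Check: live-neighbor counts of every cell in the completed generation 0:
010000
111221
112232
013351
112142
001120
Applying B3/S23 to generation 0 with these counts gives:
......
......
...##.
..##..
......
......
which matches the target exactly.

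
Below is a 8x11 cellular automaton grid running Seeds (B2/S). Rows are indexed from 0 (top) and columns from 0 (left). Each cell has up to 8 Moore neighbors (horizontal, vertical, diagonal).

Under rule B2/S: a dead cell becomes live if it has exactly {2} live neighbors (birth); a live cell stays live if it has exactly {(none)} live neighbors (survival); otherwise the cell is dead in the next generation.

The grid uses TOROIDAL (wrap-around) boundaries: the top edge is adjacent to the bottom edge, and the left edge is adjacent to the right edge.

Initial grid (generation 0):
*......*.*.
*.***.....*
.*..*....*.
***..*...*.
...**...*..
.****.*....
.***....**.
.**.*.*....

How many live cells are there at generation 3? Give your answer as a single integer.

Answer: 24

Derivation:
Simulating step by step:
Generation 0 (given above): 33 live cells
Generation 1: 11 live cells
......*.*..
.....*.....
........*..
...........
......**.**
*..........
......*....
.....*.....
Generation 2: 13 live cells
....*..*...
......*.**.
...........
......*...*
*.......*..
.....*..**.
.....*.....
...........
Generation 3: 24 live cells
.....**..*.
.....*.....
.....**.*.*
*......*.*.
.....**....
....*.**..*
....*.*.**.
....***....
Population at generation 3: 24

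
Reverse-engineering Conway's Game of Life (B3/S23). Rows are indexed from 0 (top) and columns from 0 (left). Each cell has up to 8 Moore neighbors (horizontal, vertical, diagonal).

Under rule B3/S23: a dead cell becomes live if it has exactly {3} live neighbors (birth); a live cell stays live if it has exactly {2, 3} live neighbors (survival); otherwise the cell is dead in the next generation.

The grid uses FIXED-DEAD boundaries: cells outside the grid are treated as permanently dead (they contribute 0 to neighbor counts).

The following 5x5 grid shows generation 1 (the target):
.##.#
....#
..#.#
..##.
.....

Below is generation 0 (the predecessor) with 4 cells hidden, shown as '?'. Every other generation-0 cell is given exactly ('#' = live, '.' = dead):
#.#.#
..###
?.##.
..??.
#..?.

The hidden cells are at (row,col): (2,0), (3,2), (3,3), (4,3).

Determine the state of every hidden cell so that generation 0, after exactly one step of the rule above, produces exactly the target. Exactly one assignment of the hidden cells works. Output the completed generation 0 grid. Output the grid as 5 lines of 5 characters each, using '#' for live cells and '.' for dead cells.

Answer: #.#.#
..###
..##.
.....
#..#.

Derivation:
Hidden generation-0 cells (in order): (2,0), (3,2), (3,3), (4,3).
A hidden cell only influences target cells in its own 3x3 neighborhood. Try each of the 2^4 = 16 assignments, step the completed generation 0 forward once under B3/S23, and compare with the target:
  (2,0)=. (3,2)=. (3,3)=. (4,3)=. -> step gives (3,2)='.' but target has '#' -> reject
  (2,0)=. (3,2)=. (3,3)=. (4,3)=# -> step reproduces the target at every cell -> ACCEPT
  (2,0)=. (3,2)=. (3,3)=# (4,3)=. -> step gives (2,2)='.' but target has '#' -> reject
  (2,0)=. (3,2)=. (3,3)=# (4,3)=# -> step gives (2,2)='.' but target has '#' -> reject
  (2,0)=. (3,2)=# (3,3)=. (4,3)=. -> step gives (2,1)='#' but target has '.' -> reject
  (2,0)=. (3,2)=# (3,3)=. (4,3)=# -> step gives (2,1)='#' but target has '.' -> reject
  (2,0)=. (3,2)=# (3,3)=# (4,3)=. -> step gives (2,1)='#' but target has '.' -> reject
  (2,0)=. (3,2)=# (3,3)=# (4,3)=# -> step gives (2,1)='#' but target has '.' -> reject
  (2,0)=# (3,2)=. (3,3)=. (4,3)=. -> step gives (2,1)='#' but target has '.' -> reject
  (2,0)=# (3,2)=. (3,3)=. (4,3)=# -> step gives (2,1)='#' but target has '.' -> reject
  (2,0)=# (3,2)=. (3,3)=# (4,3)=. -> step gives (2,1)='#' but target has '.' -> reject
  (2,0)=# (3,2)=. (3,3)=# (4,3)=# -> step gives (2,1)='#' but target has '.' -> reject
  (2,0)=# (3,2)=# (3,3)=. (4,3)=. -> step gives (2,2)='.' but target has '#' -> reject
  (2,0)=# (3,2)=# (3,3)=. (4,3)=# -> step gives (2,2)='.' but target has '#' -> reject
  (2,0)=# (3,2)=# (3,3)=# (4,3)=. -> step gives (2,2)='.' but target has '#' -> reject
  (2,0)=# (3,2)=# (3,3)=# (4,3)=# -> step gives (2,2)='.' but target has '#' -> reject
Unique solution: (2,0)=dead, (3,2)=dead, (3,3)=dead, (4,3)=live.
Check: live-neighbor counts of every cell in the completed generation 0:
03252
14463
02343
12332
01101
Applying B3/S23 to generation 0 with these counts gives:
.##.#
....#
..#.#
..##.
.....
which matches the target exactly.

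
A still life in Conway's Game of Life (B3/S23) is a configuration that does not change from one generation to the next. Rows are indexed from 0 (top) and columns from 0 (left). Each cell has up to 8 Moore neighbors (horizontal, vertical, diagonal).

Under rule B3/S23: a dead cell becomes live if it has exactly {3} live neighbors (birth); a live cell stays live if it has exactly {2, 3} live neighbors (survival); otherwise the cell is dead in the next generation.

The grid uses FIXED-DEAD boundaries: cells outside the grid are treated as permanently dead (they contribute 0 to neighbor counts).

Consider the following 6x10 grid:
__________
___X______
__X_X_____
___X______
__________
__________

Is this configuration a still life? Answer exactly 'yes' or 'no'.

Answer: yes

Derivation:
Compute generation 1 and compare to generation 0 (given above):
Generation 1:
__________
___X______
__X_X_____
___X______
__________
__________
The grids are IDENTICAL -> still life.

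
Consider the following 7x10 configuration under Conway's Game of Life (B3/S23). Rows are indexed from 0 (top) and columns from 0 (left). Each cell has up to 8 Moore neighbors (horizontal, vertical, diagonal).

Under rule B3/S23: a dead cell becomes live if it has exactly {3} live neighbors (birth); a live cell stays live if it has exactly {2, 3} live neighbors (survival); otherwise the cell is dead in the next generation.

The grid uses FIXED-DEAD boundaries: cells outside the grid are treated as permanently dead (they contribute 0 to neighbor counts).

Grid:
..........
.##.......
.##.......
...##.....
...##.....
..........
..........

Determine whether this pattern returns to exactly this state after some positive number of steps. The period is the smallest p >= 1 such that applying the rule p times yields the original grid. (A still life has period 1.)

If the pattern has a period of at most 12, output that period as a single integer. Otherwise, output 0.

Simulating and comparing each generation to the original:
Gen 0 (original, given above): 8 live cells
Gen 1: 6 live cells, differs from original
Gen 2: 8 live cells, MATCHES original -> period = 2

Answer: 2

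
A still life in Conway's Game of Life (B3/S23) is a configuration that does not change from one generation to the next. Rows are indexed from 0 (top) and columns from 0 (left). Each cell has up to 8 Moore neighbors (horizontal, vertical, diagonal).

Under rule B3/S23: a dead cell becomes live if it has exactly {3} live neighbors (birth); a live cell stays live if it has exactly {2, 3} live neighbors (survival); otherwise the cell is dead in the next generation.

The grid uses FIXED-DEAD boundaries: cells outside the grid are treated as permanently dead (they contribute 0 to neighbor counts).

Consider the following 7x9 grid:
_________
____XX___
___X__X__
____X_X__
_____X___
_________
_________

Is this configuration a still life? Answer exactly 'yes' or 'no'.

Answer: yes

Derivation:
Compute generation 1 and compare to generation 0 (given above):
Generation 1:
_________
____XX___
___X__X__
____X_X__
_____X___
_________
_________
The grids are IDENTICAL -> still life.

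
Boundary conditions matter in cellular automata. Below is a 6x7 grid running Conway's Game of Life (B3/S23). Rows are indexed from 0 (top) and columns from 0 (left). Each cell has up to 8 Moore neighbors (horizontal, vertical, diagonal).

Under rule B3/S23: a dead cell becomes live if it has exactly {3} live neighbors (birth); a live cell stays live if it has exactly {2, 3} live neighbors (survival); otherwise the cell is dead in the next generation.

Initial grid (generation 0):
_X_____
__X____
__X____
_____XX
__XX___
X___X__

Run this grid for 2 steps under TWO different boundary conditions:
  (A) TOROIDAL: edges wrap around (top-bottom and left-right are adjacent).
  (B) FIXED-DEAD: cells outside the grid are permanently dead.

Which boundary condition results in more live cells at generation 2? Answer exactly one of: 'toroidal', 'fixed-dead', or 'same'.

Answer: toroidal

Derivation:
Under TOROIDAL boundary, generation 2:
X__X___
_XX____
_X_X___
__XX_X_
_X___X_
XX_X_X_
Population = 15

Under FIXED-DEAD boundary, generation 2:
_______
_______
_X_X___
__XX___
_______
___X___
Population = 5

Comparison: toroidal=15, fixed-dead=5 -> toroidal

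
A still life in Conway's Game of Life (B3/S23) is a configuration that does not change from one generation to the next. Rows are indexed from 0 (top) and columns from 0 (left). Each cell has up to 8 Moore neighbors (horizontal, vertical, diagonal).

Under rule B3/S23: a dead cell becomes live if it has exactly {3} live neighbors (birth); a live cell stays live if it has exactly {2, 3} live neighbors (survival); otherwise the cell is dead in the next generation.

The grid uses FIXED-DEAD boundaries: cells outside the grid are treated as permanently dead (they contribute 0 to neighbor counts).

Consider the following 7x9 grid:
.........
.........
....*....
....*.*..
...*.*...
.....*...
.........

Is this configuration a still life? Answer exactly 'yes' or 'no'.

Compute generation 1 and compare to generation 0 (given above):
Generation 1:
.........
.........
.....*...
...**....
.....**..
....*....
.........
Cell (2,4) differs: gen0=1 vs gen1=0 -> NOT a still life.

Answer: no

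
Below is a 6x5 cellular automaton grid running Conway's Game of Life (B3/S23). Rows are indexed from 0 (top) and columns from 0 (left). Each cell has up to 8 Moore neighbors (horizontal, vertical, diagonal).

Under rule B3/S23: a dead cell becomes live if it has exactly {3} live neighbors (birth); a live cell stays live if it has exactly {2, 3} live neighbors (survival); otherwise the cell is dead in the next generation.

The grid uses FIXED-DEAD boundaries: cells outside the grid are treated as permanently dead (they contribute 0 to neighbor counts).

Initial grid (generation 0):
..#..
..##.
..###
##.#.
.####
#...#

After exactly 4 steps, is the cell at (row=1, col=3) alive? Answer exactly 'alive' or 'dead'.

Answer: alive

Derivation:
Simulating step by step:
Generation 0 (given above): 15 live cells
Generation 1: 10 live cells
..##.
.#..#
....#
#....
....#
.##.#
Generation 2: 7 live cells
..##.
..#.#
.....
.....
.#.#.
...#.
Generation 3: 5 live cells
..##.
..#..
.....
.....
..#..
..#..
Generation 4: 4 live cells
..##.
..##.
.....
.....
.....
.....

Cell (1,3) at generation 4: 1 -> alive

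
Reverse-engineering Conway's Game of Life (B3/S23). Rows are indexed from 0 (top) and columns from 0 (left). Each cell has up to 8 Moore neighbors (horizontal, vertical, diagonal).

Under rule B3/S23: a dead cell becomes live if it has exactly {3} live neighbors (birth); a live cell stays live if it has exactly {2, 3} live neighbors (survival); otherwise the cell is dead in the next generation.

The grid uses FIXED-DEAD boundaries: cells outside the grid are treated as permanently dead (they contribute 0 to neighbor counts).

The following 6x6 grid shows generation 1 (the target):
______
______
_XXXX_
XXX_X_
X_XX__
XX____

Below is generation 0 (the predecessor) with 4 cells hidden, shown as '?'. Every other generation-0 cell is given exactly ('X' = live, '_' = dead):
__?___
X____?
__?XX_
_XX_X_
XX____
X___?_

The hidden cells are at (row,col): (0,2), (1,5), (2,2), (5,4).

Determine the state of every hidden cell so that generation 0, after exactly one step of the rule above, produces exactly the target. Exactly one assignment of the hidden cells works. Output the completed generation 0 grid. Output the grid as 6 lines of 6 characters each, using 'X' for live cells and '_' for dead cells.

Answer: ______
X_____
___XX_
_XX_X_
XX____
X___X_

Derivation:
Hidden generation-0 cells (in order): (0,2), (1,5), (2,2), (5,4).
A hidden cell only influences target cells in its own 3x3 neighborhood. Try each of the 2^4 = 16 assignments, step the completed generation 0 forward once under B3/S23, and compare with the target:
  (0,2)=_ (1,5)=_ (2,2)=_ (5,4)=_ -> step gives (4,3)='_' but target has 'X' -> reject
  (0,2)=_ (1,5)=_ (2,2)=_ (5,4)=X -> step reproduces the target at every cell -> ACCEPT
  (0,2)=_ (1,5)=_ (2,2)=X (5,4)=_ -> step gives (1,3)='X' but target has '_' -> reject
  (0,2)=_ (1,5)=_ (2,2)=X (5,4)=X -> step gives (1,3)='X' but target has '_' -> reject
  (0,2)=_ (1,5)=X (2,2)=_ (5,4)=_ -> step gives (1,4)='X' but target has '_' -> reject
  (0,2)=_ (1,5)=X (2,2)=_ (5,4)=X -> step gives (1,4)='X' but target has '_' -> reject
  (0,2)=_ (1,5)=X (2,2)=X (5,4)=_ -> step gives (1,3)='X' but target has '_' -> reject
  (0,2)=_ (1,5)=X (2,2)=X (5,4)=X -> step gives (1,3)='X' but target has '_' -> reject
  (0,2)=X (1,5)=_ (2,2)=_ (5,4)=_ -> step gives (1,3)='X' but target has '_' -> reject
  (0,2)=X (1,5)=_ (2,2)=_ (5,4)=X -> step gives (1,3)='X' but target has '_' -> reject
  (0,2)=X (1,5)=_ (2,2)=X (5,4)=_ -> step gives (1,1)='X' but target has '_' -> reject
  (0,2)=X (1,5)=_ (2,2)=X (5,4)=X -> step gives (1,1)='X' but target has '_' -> reject
  (0,2)=X (1,5)=X (2,2)=_ (5,4)=_ -> step gives (1,3)='X' but target has '_' -> reject
  (0,2)=X (1,5)=X (2,2)=_ (5,4)=X -> step gives (1,3)='X' but target has '_' -> reject
  (0,2)=X (1,5)=X (2,2)=X (5,4)=_ -> step gives (1,1)='X' but target has '_' -> reject
  (0,2)=X (1,5)=X (2,2)=X (5,4)=X -> step gives (1,1)='X' but target has '_' -> reject
Unique solution: (0,2)=dead, (1,5)=dead, (2,2)=dead, (5,4)=live.
Check: live-neighbor counts of every cell in the completed generation 0:
110000
011221
233322
333422
343322
231101
Applying B3/S23 to generation 0 with these counts gives:
______
______
_XXXX_
XXX_X_
X_XX__
XX____
which matches the target exactly.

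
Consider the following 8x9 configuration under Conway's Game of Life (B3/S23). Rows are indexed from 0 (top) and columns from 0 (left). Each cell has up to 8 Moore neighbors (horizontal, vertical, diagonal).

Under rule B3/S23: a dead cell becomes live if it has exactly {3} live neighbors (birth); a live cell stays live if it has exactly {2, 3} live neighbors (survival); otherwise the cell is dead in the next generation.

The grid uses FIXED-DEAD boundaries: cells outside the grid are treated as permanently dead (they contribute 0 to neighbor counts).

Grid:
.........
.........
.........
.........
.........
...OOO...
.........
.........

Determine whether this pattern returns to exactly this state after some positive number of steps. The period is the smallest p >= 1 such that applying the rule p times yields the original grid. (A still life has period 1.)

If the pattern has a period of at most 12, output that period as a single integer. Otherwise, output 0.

Answer: 2

Derivation:
Simulating and comparing each generation to the original:
Gen 0 (original, given above): 3 live cells
Gen 1: 3 live cells, differs from original
Gen 2: 3 live cells, MATCHES original -> period = 2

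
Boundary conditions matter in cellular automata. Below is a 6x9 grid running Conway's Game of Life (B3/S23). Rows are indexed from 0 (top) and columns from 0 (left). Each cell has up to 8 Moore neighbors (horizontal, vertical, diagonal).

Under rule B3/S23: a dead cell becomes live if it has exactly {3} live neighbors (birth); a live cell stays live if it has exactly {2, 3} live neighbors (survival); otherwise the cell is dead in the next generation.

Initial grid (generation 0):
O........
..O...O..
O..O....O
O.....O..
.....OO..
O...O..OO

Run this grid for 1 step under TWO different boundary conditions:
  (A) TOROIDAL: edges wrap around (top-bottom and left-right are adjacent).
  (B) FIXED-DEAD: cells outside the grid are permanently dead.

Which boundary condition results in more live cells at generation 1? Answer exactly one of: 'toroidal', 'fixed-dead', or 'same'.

Answer: toroidal

Derivation:
Under TOROIDAL boundary, generation 1:
OO.....O.
OO......O
OO.....OO
O....OOOO
O....OO..
O....OOOO
Population = 23

Under FIXED-DEAD boundary, generation 1:
.........
.O.......
.O.....O.
.....OOO.
.....OO..
.....OOO.
Population = 11

Comparison: toroidal=23, fixed-dead=11 -> toroidal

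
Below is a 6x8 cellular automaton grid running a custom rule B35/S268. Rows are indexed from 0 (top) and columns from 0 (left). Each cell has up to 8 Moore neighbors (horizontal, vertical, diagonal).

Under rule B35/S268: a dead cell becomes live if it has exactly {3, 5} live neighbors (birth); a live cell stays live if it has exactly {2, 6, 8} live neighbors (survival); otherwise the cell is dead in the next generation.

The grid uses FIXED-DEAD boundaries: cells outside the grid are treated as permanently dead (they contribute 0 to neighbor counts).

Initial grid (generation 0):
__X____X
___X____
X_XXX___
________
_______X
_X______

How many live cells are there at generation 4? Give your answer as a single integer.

Answer: 4

Derivation:
Simulating step by step:
Generation 0 (given above): 9 live cells
Generation 1: 5 live cells
________
_X__X___
__X_X___
___X____
________
________
Generation 2: 4 live cells
________
___X____
__X_X___
___X____
________
________
Generation 3: 4 live cells
________
___X____
__X_X___
___X____
________
________
Generation 4: 4 live cells
________
___X____
__X_X___
___X____
________
________
Population at generation 4: 4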